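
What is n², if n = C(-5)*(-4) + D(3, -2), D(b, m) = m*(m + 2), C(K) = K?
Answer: 400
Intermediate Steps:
D(b, m) = m*(2 + m)
n = 20 (n = -5*(-4) - 2*(2 - 2) = 20 - 2*0 = 20 + 0 = 20)
n² = 20² = 400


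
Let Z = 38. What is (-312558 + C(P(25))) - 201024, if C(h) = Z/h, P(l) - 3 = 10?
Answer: -6676528/13 ≈ -5.1358e+5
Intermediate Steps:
P(l) = 13 (P(l) = 3 + 10 = 13)
C(h) = 38/h
(-312558 + C(P(25))) - 201024 = (-312558 + 38/13) - 201024 = -4063216/13 - 201024 = -6676528/13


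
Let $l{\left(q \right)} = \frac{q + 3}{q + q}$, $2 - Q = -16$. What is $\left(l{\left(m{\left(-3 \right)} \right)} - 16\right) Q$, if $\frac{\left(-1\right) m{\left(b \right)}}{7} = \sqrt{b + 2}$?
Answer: $-279 + \frac{27 i}{7} \approx -279.0 + 3.8571 i$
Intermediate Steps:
$Q = 18$ ($Q = 2 - -16 = 2 + 16 = 18$)
$m{\left(b \right)} = - 7 \sqrt{2 + b}$ ($m{\left(b \right)} = - 7 \sqrt{b + 2} = - 7 \sqrt{2 + b}$)
$l{\left(q \right)} = \frac{3 + q}{2 q}$
$\left(l{\left(m{\left(-3 \right)} \right)} - 16\right) Q = \left(\frac{3 - 7 \sqrt{2 - 3}}{2 \left(- 7 \sqrt{2 - 3}\right)} - 16\right) 18 = \left(\frac{3 - 7 \sqrt{-1}}{2 \left(- 7 \sqrt{-1}\right)} - 16\right) 18 = \left(\frac{3 - 7 i}{2 \left(- 7 i\right)} - 16\right) 18 = \left(\frac{\frac{i}{7} \left(3 - 7 i\right)}{2} - 16\right) 18 = \left(\frac{i \left(3 - 7 i\right)}{14} - 16\right) 18 = \left(-16 + \frac{i \left(3 - 7 i\right)}{14}\right) 18 = -288 + \frac{9 i \left(3 - 7 i\right)}{7}$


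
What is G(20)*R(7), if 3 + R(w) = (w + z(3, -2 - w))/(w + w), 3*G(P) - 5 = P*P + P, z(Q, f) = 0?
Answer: -2125/6 ≈ -354.17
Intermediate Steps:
G(P) = 5/3 + P/3 + P²/3 (G(P) = 5/3 + (P*P + P)/3 = 5/3 + (P² + P)/3 = 5/3 + (P + P²)/3 = 5/3 + (P/3 + P²/3) = 5/3 + P/3 + P²/3)
R(w) = -5/2 (R(w) = -3 + (w + 0)/(w + w) = -3 + w/((2*w)) = -3 + w*(1/(2*w)) = -3 + ½ = -5/2)
G(20)*R(7) = (5/3 + (⅓)*20 + (⅓)*20²)*(-5/2) = (5/3 + 20/3 + (⅓)*400)*(-5/2) = (5/3 + 20/3 + 400/3)*(-5/2) = (425/3)*(-5/2) = -2125/6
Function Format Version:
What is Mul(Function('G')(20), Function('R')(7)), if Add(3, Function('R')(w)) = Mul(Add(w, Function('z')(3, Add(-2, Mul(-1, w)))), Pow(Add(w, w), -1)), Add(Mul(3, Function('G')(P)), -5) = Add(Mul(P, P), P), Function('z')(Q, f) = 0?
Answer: Rational(-2125, 6) ≈ -354.17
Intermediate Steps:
Function('G')(P) = Add(Rational(5, 3), Mul(Rational(1, 3), P), Mul(Rational(1, 3), Pow(P, 2))) (Function('G')(P) = Add(Rational(5, 3), Mul(Rational(1, 3), Add(Mul(P, P), P))) = Add(Rational(5, 3), Mul(Rational(1, 3), Add(Pow(P, 2), P))) = Add(Rational(5, 3), Mul(Rational(1, 3), Add(P, Pow(P, 2)))) = Add(Rational(5, 3), Add(Mul(Rational(1, 3), P), Mul(Rational(1, 3), Pow(P, 2)))) = Add(Rational(5, 3), Mul(Rational(1, 3), P), Mul(Rational(1, 3), Pow(P, 2))))
Function('R')(w) = Rational(-5, 2) (Function('R')(w) = Add(-3, Mul(Add(w, 0), Pow(Add(w, w), -1))) = Add(-3, Mul(w, Pow(Mul(2, w), -1))) = Add(-3, Mul(w, Mul(Rational(1, 2), Pow(w, -1)))) = Add(-3, Rational(1, 2)) = Rational(-5, 2))
Mul(Function('G')(20), Function('R')(7)) = Mul(Add(Rational(5, 3), Mul(Rational(1, 3), 20), Mul(Rational(1, 3), Pow(20, 2))), Rational(-5, 2)) = Mul(Add(Rational(5, 3), Rational(20, 3), Mul(Rational(1, 3), 400)), Rational(-5, 2)) = Mul(Add(Rational(5, 3), Rational(20, 3), Rational(400, 3)), Rational(-5, 2)) = Mul(Rational(425, 3), Rational(-5, 2)) = Rational(-2125, 6)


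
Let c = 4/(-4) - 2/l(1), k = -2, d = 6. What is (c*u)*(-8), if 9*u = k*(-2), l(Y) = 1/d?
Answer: 416/9 ≈ 46.222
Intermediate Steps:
l(Y) = ⅙ (l(Y) = 1/6 = ⅙)
c = -13 (c = 4/(-4) - 2/⅙ = 4*(-¼) - 2*6 = -1 - 12 = -13)
u = 4/9 (u = (-2*(-2))/9 = (⅑)*4 = 4/9 ≈ 0.44444)
(c*u)*(-8) = -13*4/9*(-8) = -52/9*(-8) = 416/9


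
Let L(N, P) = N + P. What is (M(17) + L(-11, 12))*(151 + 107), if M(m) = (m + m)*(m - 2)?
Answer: 131838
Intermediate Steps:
M(m) = 2*m*(-2 + m) (M(m) = (2*m)*(-2 + m) = 2*m*(-2 + m))
(M(17) + L(-11, 12))*(151 + 107) = (2*17*(-2 + 17) + (-11 + 12))*(151 + 107) = (2*17*15 + 1)*258 = (510 + 1)*258 = 511*258 = 131838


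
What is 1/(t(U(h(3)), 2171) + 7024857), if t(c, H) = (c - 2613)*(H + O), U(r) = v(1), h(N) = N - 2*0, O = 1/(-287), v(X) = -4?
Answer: 287/385544067 ≈ 7.4440e-7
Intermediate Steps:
O = -1/287 ≈ -0.0034843
h(N) = N (h(N) = N + 0 = N)
U(r) = -4
t(c, H) = (-2613 + c)*(-1/287 + H) (t(c, H) = (c - 2613)*(H - 1/287) = (-2613 + c)*(-1/287 + H))
1/(t(U(h(3)), 2171) + 7024857) = 1/((2613/287 - 2613*2171 - 1/287*(-4) + 2171*(-4)) + 7024857) = 1/((2613/287 - 5672823 + 4/287 - 8684) + 7024857) = 1/(-1630589892/287 + 7024857) = 1/(385544067/287) = 287/385544067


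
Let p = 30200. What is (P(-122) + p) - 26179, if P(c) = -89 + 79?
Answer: 4011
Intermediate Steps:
P(c) = -10
(P(-122) + p) - 26179 = (-10 + 30200) - 26179 = 30190 - 26179 = 4011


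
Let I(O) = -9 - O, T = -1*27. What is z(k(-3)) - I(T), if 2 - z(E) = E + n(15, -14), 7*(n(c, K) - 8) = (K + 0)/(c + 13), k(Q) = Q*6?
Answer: -83/14 ≈ -5.9286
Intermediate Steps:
T = -27
k(Q) = 6*Q
n(c, K) = 8 + K/(7*(13 + c)) (n(c, K) = 8 + ((K + 0)/(c + 13))/7 = 8 + (K/(13 + c))/7 = 8 + K/(7*(13 + c)))
z(E) = -83/14 - E (z(E) = 2 - (E + (728 - 14 + 56*15)/(7*(13 + 15))) = 2 - (E + (⅐)*(728 - 14 + 840)/28) = 2 - (E + (⅐)*(1/28)*1554) = 2 - (E + 111/14) = 2 - (111/14 + E) = 2 + (-111/14 - E) = -83/14 - E)
z(k(-3)) - I(T) = (-83/14 - 6*(-3)) - (-9 - 1*(-27)) = (-83/14 - 1*(-18)) - (-9 + 27) = (-83/14 + 18) - 1*18 = 169/14 - 18 = -83/14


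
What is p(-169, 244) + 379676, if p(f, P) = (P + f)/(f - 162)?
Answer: 125672681/331 ≈ 3.7968e+5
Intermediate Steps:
p(f, P) = (P + f)/(-162 + f)
p(-169, 244) + 379676 = (244 - 169)/(-162 - 169) + 379676 = 75/(-331) + 379676 = -1/331*75 + 379676 = -75/331 + 379676 = 125672681/331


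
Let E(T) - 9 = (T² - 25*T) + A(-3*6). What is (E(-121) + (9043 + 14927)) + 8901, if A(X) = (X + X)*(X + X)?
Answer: 51842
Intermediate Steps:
A(X) = 4*X² (A(X) = (2*X)*(2*X) = 4*X²)
E(T) = 1305 + T² - 25*T (E(T) = 9 + ((T² - 25*T) + 4*(-3*6)²) = 9 + ((T² - 25*T) + 4*(-18)²) = 9 + ((T² - 25*T) + 4*324) = 9 + ((T² - 25*T) + 1296) = 9 + (1296 + T² - 25*T) = 1305 + T² - 25*T)
(E(-121) + (9043 + 14927)) + 8901 = ((1305 + (-121)² - 25*(-121)) + (9043 + 14927)) + 8901 = ((1305 + 14641 + 3025) + 23970) + 8901 = (18971 + 23970) + 8901 = 42941 + 8901 = 51842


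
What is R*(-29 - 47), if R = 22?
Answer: -1672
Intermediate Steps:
R*(-29 - 47) = 22*(-29 - 47) = 22*(-76) = -1672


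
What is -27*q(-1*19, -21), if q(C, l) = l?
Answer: 567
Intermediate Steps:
-27*q(-1*19, -21) = -27*(-21) = 567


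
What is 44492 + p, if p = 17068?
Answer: 61560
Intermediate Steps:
44492 + p = 44492 + 17068 = 61560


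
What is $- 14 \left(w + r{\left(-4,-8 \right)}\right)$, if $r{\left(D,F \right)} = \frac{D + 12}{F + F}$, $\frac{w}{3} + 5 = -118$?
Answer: $5173$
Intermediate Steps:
$w = -369$ ($w = -15 + 3 \left(-118\right) = -15 - 354 = -369$)
$r{\left(D,F \right)} = \frac{12 + D}{2 F}$
$- 14 \left(w + r{\left(-4,-8 \right)}\right) = - 14 \left(-369 + \frac{12 - 4}{2 \left(-8\right)}\right) = - 14 \left(-369 + \frac{1}{2} \left(- \frac{1}{8}\right) 8\right) = - 14 \left(-369 - \frac{1}{2}\right) = \left(-14\right) \left(- \frac{739}{2}\right) = 5173$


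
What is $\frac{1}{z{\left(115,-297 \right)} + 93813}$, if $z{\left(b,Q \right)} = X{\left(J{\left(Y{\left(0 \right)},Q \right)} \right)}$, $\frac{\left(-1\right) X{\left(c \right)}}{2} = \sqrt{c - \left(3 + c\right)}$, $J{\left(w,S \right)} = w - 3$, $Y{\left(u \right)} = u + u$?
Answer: $\frac{31271}{2933626327} + \frac{2 i \sqrt{3}}{8800878981} \approx 1.066 \cdot 10^{-5} + 3.9361 \cdot 10^{-10} i$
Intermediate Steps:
$Y{\left(u \right)} = 2 u$
$J{\left(w,S \right)} = -3 + w$ ($J{\left(w,S \right)} = w - 3 = -3 + w$)
$X{\left(c \right)} = - 2 i \sqrt{3}$ ($X{\left(c \right)} = - 2 \sqrt{c - \left(3 + c\right)} = - 2 \sqrt{-3} = - 2 i \sqrt{3}$)
$z{\left(b,Q \right)} = - 2 i \sqrt{3}$
$\frac{1}{z{\left(115,-297 \right)} + 93813} = \frac{1}{- 2 i \sqrt{3} + 93813} = \frac{1}{93813 - 2 i \sqrt{3}}$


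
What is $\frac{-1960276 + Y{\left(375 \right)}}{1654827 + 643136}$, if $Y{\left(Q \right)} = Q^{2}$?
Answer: $- \frac{1819651}{2297963} \approx -0.79185$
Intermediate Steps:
$\frac{-1960276 + Y{\left(375 \right)}}{1654827 + 643136} = \frac{-1960276 + 375^{2}}{1654827 + 643136} = \frac{-1960276 + 140625}{2297963} = \left(-1819651\right) \frac{1}{2297963} = - \frac{1819651}{2297963}$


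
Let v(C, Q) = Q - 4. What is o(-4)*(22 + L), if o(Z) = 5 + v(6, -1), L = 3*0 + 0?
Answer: 0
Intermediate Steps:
v(C, Q) = -4 + Q
L = 0 (L = 0 + 0 = 0)
o(Z) = 0 (o(Z) = 5 + (-4 - 1) = 5 - 5 = 0)
o(-4)*(22 + L) = 0*(22 + 0) = 0*22 = 0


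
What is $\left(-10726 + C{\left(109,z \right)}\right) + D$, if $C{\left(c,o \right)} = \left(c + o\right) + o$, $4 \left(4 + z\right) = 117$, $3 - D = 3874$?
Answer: $- \frac{28875}{2} \approx -14438.0$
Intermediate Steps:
$D = -3871$ ($D = 3 - 3874 = -3871$)
$z = \frac{101}{4}$ ($z = -4 + \frac{1}{4} \cdot 117 = -4 + \frac{117}{4} = \frac{101}{4} \approx 25.25$)
$C{\left(c,o \right)} = c + 2 o$
$\left(-10726 + C{\left(109,z \right)}\right) + D = \left(-10726 + \left(109 + 2 \cdot \frac{101}{4}\right)\right) - 3871 = \left(-10726 + \left(109 + \frac{101}{2}\right)\right) - 3871 = \left(-10726 + \frac{319}{2}\right) - 3871 = - \frac{21133}{2} - 3871 = - \frac{28875}{2}$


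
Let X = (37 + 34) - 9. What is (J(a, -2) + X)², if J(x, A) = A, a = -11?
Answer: 3600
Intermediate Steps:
X = 62 (X = 71 - 9 = 62)
(J(a, -2) + X)² = (-2 + 62)² = 60² = 3600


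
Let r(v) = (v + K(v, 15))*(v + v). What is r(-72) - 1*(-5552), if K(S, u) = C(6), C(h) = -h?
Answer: 16784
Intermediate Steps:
K(S, u) = -6 (K(S, u) = -1*6 = -6)
r(v) = 2*v*(-6 + v) (r(v) = (v - 6)*(v + v) = (-6 + v)*(2*v) = 2*v*(-6 + v))
r(-72) - 1*(-5552) = 2*(-72)*(-6 - 72) - 1*(-5552) = 2*(-72)*(-78) + 5552 = 11232 + 5552 = 16784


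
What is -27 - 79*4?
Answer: -343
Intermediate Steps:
-27 - 79*4 = -27 - 316 = -343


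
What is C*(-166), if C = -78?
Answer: 12948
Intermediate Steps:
C*(-166) = -78*(-166) = 12948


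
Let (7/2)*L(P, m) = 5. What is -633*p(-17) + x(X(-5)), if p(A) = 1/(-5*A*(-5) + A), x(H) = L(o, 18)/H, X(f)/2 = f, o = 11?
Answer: 3989/3094 ≈ 1.2893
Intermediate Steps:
L(P, m) = 10/7 (L(P, m) = (2/7)*5 = 10/7)
X(f) = 2*f
x(H) = 10/(7*H)
p(A) = 1/(26*A) (p(A) = 1/(25*A + A) = 1/(26*A))
-633*p(-17) + x(X(-5)) = -633/(26*(-17)) + 10/(7*((2*(-5)))) = -633*(-1)/(26*17) + (10/7)/(-10) = -633*(-1/442) + (10/7)*(-⅒) = 633/442 - ⅐ = 3989/3094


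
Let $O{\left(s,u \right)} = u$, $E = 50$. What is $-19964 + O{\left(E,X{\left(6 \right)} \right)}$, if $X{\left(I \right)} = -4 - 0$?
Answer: $-19968$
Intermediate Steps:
$X{\left(I \right)} = -4$ ($X{\left(I \right)} = -4 + 0 = -4$)
$-19964 + O{\left(E,X{\left(6 \right)} \right)} = -19964 - 4 = -19968$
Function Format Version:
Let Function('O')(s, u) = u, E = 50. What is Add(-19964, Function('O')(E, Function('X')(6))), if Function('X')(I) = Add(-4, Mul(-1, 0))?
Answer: -19968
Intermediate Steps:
Function('X')(I) = -4 (Function('X')(I) = Add(-4, 0) = -4)
Add(-19964, Function('O')(E, Function('X')(6))) = Add(-19964, -4) = -19968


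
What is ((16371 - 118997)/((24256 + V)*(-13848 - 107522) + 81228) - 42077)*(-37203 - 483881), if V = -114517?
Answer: 120098400534935891024/5477529399 ≈ 2.1926e+10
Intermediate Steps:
((16371 - 118997)/((24256 + V)*(-13848 - 107522) + 81228) - 42077)*(-37203 - 483881) = ((16371 - 118997)/((24256 - 114517)*(-13848 - 107522) + 81228) - 42077)*(-37203 - 483881) = (-102626/(-90261*(-121370) + 81228) - 42077)*(-521084) = (-102626/(10954977570 + 81228) - 42077)*(-521084) = (-102626/10955058798 - 42077)*(-521084) = (-102626*1/10955058798 - 42077)*(-521084) = (-51313/5477529399 - 42077)*(-521084) = -230478004573036/5477529399*(-521084) = 120098400534935891024/5477529399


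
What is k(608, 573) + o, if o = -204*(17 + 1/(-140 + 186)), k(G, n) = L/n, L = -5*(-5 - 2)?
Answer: -45762413/13179 ≈ -3472.4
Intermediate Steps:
L = 35 (L = -5*(-7) = 35)
k(G, n) = 35/n
o = -79866/23 (o = -204*(17 + 1/46) = -204*783/46 = -79866/23 ≈ -3472.4)
k(608, 573) + o = 35/573 - 79866/23 = -45762413/13179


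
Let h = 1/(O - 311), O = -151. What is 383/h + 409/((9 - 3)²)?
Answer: -6369647/36 ≈ -1.7693e+5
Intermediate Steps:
h = -1/462 (h = 1/(-151 - 311) = 1/(-462) = -1/462 ≈ -0.0021645)
383/h + 409/((9 - 3)²) = 383/(-1/462) + 409/((9 - 3)²) = 383*(-462) + 409/(6²) = -176946 + 409/36 = -6369647/36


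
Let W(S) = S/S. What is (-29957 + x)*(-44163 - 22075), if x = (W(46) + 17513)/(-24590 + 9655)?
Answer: 29636557617542/14935 ≈ 1.9844e+9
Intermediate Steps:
W(S) = 1
x = -17514/14935 (x = (1 + 17513)/(-24590 + 9655) = 17514/(-14935) = 17514*(-1/14935) = -17514/14935 ≈ -1.1727)
(-29957 + x)*(-44163 - 22075) = (-29957 - 17514/14935)*(-44163 - 22075) = -447425309/14935*(-66238) = 29636557617542/14935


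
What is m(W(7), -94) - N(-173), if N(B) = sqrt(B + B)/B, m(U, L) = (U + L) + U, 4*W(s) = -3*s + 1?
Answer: -104 + I*sqrt(346)/173 ≈ -104.0 + 0.10752*I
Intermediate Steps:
W(s) = 1/4 - 3*s/4 (W(s) = (-3*s + 1)/4 = (1 - 3*s)/4 = 1/4 - 3*s/4)
m(U, L) = L + 2*U (m(U, L) = (L + U) + U = L + 2*U)
N(B) = sqrt(2)/sqrt(B) (N(B) = sqrt(2*B)/B = (sqrt(2)*sqrt(B))/B = sqrt(2)/sqrt(B))
m(W(7), -94) - N(-173) = (-94 + 2*(1/4 - 3/4*7)) - sqrt(2)/sqrt(-173) = (-94 + 2*(1/4 - 21/4)) - sqrt(2)*(-I*sqrt(173)/173) = (-94 + 2*(-5)) - (-1)*I*sqrt(346)/173 = (-94 - 10) + I*sqrt(346)/173 = -104 + I*sqrt(346)/173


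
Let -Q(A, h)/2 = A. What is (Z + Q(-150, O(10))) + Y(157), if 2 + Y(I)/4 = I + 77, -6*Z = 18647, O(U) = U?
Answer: -11279/6 ≈ -1879.8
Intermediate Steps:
Z = -18647/6 (Z = -⅙*18647 = -18647/6 ≈ -3107.8)
Q(A, h) = -2*A
Y(I) = 300 + 4*I (Y(I) = -8 + 4*(I + 77) = -8 + 4*(77 + I) = -8 + (308 + 4*I) = 300 + 4*I)
(Z + Q(-150, O(10))) + Y(157) = (-18647/6 - 2*(-150)) + (300 + 4*157) = (-18647/6 + 300) + (300 + 628) = -16847/6 + 928 = -11279/6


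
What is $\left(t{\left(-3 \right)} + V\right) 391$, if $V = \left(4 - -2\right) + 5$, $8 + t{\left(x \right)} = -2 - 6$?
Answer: $-1955$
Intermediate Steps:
$t{\left(x \right)} = -16$ ($t{\left(x \right)} = -8 - 8 = -16$)
$V = 11$ ($V = \left(4 + 2\right) + 5 = 6 + 5 = 11$)
$\left(t{\left(-3 \right)} + V\right) 391 = \left(-16 + 11\right) 391 = \left(-5\right) 391 = -1955$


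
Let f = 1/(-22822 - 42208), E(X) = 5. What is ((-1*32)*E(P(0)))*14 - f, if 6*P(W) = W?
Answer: -145667199/65030 ≈ -2240.0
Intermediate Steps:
P(W) = W/6
f = -1/65030 (f = 1/(-65030) = -1/65030 ≈ -1.5378e-5)
((-1*32)*E(P(0)))*14 - f = (-1*32*5)*14 - 1*(-1/65030) = -32*5*14 + 1/65030 = -160*14 + 1/65030 = -2240 + 1/65030 = -145667199/65030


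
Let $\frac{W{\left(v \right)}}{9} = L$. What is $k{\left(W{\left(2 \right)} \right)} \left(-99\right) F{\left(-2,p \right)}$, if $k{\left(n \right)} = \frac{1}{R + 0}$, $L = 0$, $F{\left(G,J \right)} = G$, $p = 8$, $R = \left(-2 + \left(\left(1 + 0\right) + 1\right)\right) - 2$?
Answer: $-99$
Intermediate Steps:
$R = -2$ ($R = \left(-2 + \left(1 + 1\right)\right) - 2 = \left(-2 + 2\right) - 2 = 0 - 2 = -2$)
$W{\left(v \right)} = 0$ ($W{\left(v \right)} = 9 \cdot 0 = 0$)
$k{\left(n \right)} = - \frac{1}{2}$ ($k{\left(n \right)} = \frac{1}{-2 + 0} = \frac{1}{-2} = - \frac{1}{2}$)
$k{\left(W{\left(2 \right)} \right)} \left(-99\right) F{\left(-2,p \right)} = \left(- \frac{1}{2}\right) \left(-99\right) \left(-2\right) = \frac{99}{2} \left(-2\right) = -99$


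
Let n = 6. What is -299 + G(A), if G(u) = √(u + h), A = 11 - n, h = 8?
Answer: -299 + √13 ≈ -295.39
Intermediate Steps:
A = 5 (A = 11 - 1*6 = 11 - 6 = 5)
G(u) = √(8 + u) (G(u) = √(u + 8) = √(8 + u))
-299 + G(A) = -299 + √(8 + 5) = -299 + √13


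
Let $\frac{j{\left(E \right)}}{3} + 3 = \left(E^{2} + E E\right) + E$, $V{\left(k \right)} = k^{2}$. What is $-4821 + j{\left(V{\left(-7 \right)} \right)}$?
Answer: $9723$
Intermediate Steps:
$j{\left(E \right)} = -9 + 3 E + 6 E^{2}$ ($j{\left(E \right)} = -9 + 3 \left(\left(E^{2} + E E\right) + E\right) = -9 + 3 \left(\left(E^{2} + E^{2}\right) + E\right) = -9 + 3 \left(2 E^{2} + E\right) = -9 + 3 \left(E + 2 E^{2}\right) = -9 + \left(3 E + 6 E^{2}\right) = -9 + 3 E + 6 E^{2}$)
$-4821 + j{\left(V{\left(-7 \right)} \right)} = -4821 + \left(-9 + 3 \left(-7\right)^{2} + 6 \left(\left(-7\right)^{2}\right)^{2}\right) = -4821 + \left(-9 + 3 \cdot 49 + 6 \cdot 49^{2}\right) = -4821 + \left(-9 + 147 + 6 \cdot 2401\right) = -4821 + \left(-9 + 147 + 14406\right) = -4821 + 14544 = 9723$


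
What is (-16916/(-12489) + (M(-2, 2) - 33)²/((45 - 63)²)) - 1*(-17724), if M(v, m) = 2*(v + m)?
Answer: 2656967147/149868 ≈ 17729.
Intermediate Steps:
M(v, m) = 2*m + 2*v (M(v, m) = 2*(m + v) = 2*m + 2*v)
(-16916/(-12489) + (M(-2, 2) - 33)²/((45 - 63)²)) - 1*(-17724) = (-16916/(-12489) + ((2*2 + 2*(-2)) - 33)²/((45 - 63)²)) - 1*(-17724) = (-16916*(-1/12489) + ((4 - 4) - 33)²/((-18)²)) + 17724 = (16916/12489 + (0 - 33)²/324) + 17724 = (16916/12489 + (-33)²*(1/324)) + 17724 = (16916/12489 + 1089*(1/324)) + 17724 = (16916/12489 + 121/36) + 17724 = 706715/149868 + 17724 = 2656967147/149868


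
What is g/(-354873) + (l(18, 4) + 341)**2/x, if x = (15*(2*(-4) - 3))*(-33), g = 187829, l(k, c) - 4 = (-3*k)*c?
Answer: 542523632/214698165 ≈ 2.5269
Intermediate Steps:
l(k, c) = 4 - 3*c*k (l(k, c) = 4 + (-3*k)*c = 4 - 3*c*k)
x = 5445 (x = (15*(-8 - 3))*(-33) = (15*(-11))*(-33) = -165*(-33) = 5445)
g/(-354873) + (l(18, 4) + 341)**2/x = 187829/(-354873) + ((4 - 3*4*18) + 341)**2/5445 = 187829*(-1/354873) + ((4 - 216) + 341)**2*(1/5445) = -187829/354873 + (-212 + 341)**2*(1/5445) = -187829/354873 + 129**2*(1/5445) = -187829/354873 + 16641*(1/5445) = -187829/354873 + 1849/605 = 542523632/214698165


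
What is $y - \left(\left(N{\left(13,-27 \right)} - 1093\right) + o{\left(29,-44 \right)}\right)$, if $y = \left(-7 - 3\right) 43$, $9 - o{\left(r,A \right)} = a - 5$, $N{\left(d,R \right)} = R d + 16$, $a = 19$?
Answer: $1003$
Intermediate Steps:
$N{\left(d,R \right)} = 16 + R d$
$o{\left(r,A \right)} = -5$ ($o{\left(r,A \right)} = 9 - \left(19 - 5\right) = 9 - 14 = -5$)
$y = -430$ ($y = \left(-10\right) 43 = -430$)
$y - \left(\left(N{\left(13,-27 \right)} - 1093\right) + o{\left(29,-44 \right)}\right) = -430 - \left(\left(\left(16 - 351\right) - 1093\right) - 5\right) = -430 - \left(\left(-335 - 1093\right) - 5\right) = -430 - \left(-1428 - 5\right) = -430 - -1433 = -430 + 1433 = 1003$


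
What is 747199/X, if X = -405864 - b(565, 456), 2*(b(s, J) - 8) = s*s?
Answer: -1494398/1130969 ≈ -1.3213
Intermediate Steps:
b(s, J) = 8 + s²/2 (b(s, J) = 8 + (s*s)/2 = 8 + s²/2)
X = -1130969/2 (X = -405864 - (8 + (½)*565²) = -405864 - (8 + (½)*319225) = -405864 - (8 + 319225/2) = -405864 - 1*319241/2 = -405864 - 319241/2 = -1130969/2 ≈ -5.6548e+5)
747199/X = 747199/(-1130969/2) = 747199*(-2/1130969) = -1494398/1130969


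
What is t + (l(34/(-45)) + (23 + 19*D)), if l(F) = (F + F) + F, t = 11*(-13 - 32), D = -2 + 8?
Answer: -5404/15 ≈ -360.27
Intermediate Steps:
D = 6
t = -495 (t = 11*(-45) = -495)
l(F) = 3*F (l(F) = 2*F + F = 3*F)
t + (l(34/(-45)) + (23 + 19*D)) = -495 + (3*(34/(-45)) + (23 + 19*6)) = -495 + (3*(34*(-1/45)) + (23 + 114)) = -495 + (3*(-34/45) + 137) = -495 + (-34/15 + 137) = -495 + 2021/15 = -5404/15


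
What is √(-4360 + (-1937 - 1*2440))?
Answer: I*√8737 ≈ 93.472*I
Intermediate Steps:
√(-4360 + (-1937 - 1*2440)) = √(-4360 + (-1937 - 2440)) = √(-4360 - 4377) = √(-8737) = I*√8737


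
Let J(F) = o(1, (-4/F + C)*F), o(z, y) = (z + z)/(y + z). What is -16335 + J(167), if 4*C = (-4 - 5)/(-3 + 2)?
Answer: -24355477/1491 ≈ -16335.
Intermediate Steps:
C = 9/4 (C = ((-4 - 5)/(-3 + 2))/4 = (-9/(-1))/4 = (-9*(-1))/4 = (¼)*9 = 9/4 ≈ 2.2500)
o(z, y) = 2*z/(y + z) (o(z, y) = (2*z)/(y + z) = 2*z/(y + z))
J(F) = 2/(1 + F*(9/4 - 4/F)) (J(F) = 2*1/((-4/F + 9/4)*F + 1) = 2*1/((9/4 - 4/F)*F + 1) = 2*1/(F*(9/4 - 4/F) + 1) = 2*1/(1 + F*(9/4 - 4/F)) = 2/(1 + F*(9/4 - 4/F)))
-16335 + J(167) = -16335 + 8/(3*(-4 + 3*167)) = -16335 + 8/(3*(-4 + 501)) = -16335 + (8/3)/497 = -16335 + (8/3)*(1/497) = -16335 + 8/1491 = -24355477/1491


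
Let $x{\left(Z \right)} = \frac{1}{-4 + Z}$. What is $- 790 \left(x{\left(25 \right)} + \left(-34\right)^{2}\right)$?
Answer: $- \frac{19178830}{21} \approx -9.1328 \cdot 10^{5}$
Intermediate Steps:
$- 790 \left(x{\left(25 \right)} + \left(-34\right)^{2}\right) = - 790 \left(\frac{1}{-4 + 25} + \left(-34\right)^{2}\right) = - 790 \left(\frac{1}{21} + 1156\right) = \left(-790\right) \frac{24277}{21} = - \frac{19178830}{21}$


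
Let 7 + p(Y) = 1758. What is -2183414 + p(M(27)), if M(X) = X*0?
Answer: -2181663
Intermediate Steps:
M(X) = 0
p(Y) = 1751 (p(Y) = -7 + 1758 = 1751)
-2183414 + p(M(27)) = -2183414 + 1751 = -2181663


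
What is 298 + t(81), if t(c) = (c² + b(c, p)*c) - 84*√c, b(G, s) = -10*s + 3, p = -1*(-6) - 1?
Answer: 2296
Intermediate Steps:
p = 5 (p = 6 - 1 = 5)
b(G, s) = 3 - 10*s
t(c) = c² - 84*√c - 47*c (t(c) = (c² + (3 - 10*5)*c) - 84*√c = (c² + (3 - 50)*c) - 84*√c = (c² - 47*c) - 84*√c = c² - 84*√c - 47*c)
298 + t(81) = 298 + (81² - 84*√81 - 47*81) = 298 + (6561 - 84*9 - 3807) = 298 + (6561 - 756 - 3807) = 298 + 1998 = 2296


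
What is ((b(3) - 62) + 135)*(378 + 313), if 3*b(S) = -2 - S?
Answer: 147874/3 ≈ 49291.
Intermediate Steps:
b(S) = -⅔ - S/3 (b(S) = (-2 - S)/3 = -⅔ - S/3)
((b(3) - 62) + 135)*(378 + 313) = (((-⅔ - ⅓*3) - 62) + 135)*(378 + 313) = (((-⅔ - 1) - 62) + 135)*691 = ((-5/3 - 62) + 135)*691 = (-191/3 + 135)*691 = (214/3)*691 = 147874/3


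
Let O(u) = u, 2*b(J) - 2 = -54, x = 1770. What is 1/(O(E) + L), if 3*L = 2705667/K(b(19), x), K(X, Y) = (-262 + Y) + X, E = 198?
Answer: 1482/1195325 ≈ 0.0012398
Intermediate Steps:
b(J) = -26 (b(J) = 1 + (1/2)*(-54) = 1 - 27 = -26)
K(X, Y) = -262 + X + Y
L = 901889/1482 (L = (2705667/(-262 - 26 + 1770))/3 = (2705667/1482)/3 = (2705667*(1/1482))/3 = (1/3)*(901889/494) = 901889/1482 ≈ 608.56)
1/(O(E) + L) = 1/(198 + 901889/1482) = 1/(1195325/1482) = 1482/1195325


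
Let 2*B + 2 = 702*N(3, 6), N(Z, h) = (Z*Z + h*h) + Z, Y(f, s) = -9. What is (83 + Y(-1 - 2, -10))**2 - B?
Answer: -11371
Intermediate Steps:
N(Z, h) = Z + Z**2 + h**2 (N(Z, h) = (Z**2 + h**2) + Z = Z + Z**2 + h**2)
B = 16847 (B = -1 + (702*(3 + 3**2 + 6**2))/2 = -1 + (702*(3 + 9 + 36))/2 = -1 + (702*48)/2 = -1 + (1/2)*33696 = -1 + 16848 = 16847)
(83 + Y(-1 - 2, -10))**2 - B = (83 - 9)**2 - 1*16847 = 74**2 - 16847 = 5476 - 16847 = -11371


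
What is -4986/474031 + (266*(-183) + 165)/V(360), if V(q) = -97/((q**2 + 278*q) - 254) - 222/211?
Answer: 1113242724026561604/24153320030209 ≈ 46091.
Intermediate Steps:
V(q) = -222/211 - 97/(-254 + q**2 + 278*q) (V(q) = -97/(-254 + q**2 + 278*q) - 222*1/211 = -97/(-254 + q**2 + 278*q) - 222/211 = -222/211 - 97/(-254 + q**2 + 278*q))
-4986/474031 + (266*(-183) + 165)/V(360) = -4986/474031 + (266*(-183) + 165)/(((35921 - 61716*360 - 222*360**2)/(211*(-254 + 360**2 + 278*360)))) = -4986*1/474031 + (-48678 + 165)/(((35921 - 22217760 - 222*129600)/(211*(-254 + 129600 + 100080)))) = -4986/474031 - 48513*48408886/(35921 - 22217760 - 28771200) = -4986/474031 - 48513/((1/211)*(1/229426)*(-50953039)) = -4986/474031 - 48513/(-50953039/48408886) = -4986/474031 - 48513*(-48408886/50953039) = -4986/474031 + 2348460286518/50953039 = 1113242724026561604/24153320030209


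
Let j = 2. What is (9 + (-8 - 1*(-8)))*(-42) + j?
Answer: -376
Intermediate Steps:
(9 + (-8 - 1*(-8)))*(-42) + j = (9 + (-8 - 1*(-8)))*(-42) + 2 = (9 + (-8 + 8))*(-42) + 2 = (9 + 0)*(-42) + 2 = 9*(-42) + 2 = -378 + 2 = -376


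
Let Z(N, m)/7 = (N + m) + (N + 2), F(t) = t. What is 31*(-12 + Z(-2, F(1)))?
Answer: -589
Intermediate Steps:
Z(N, m) = 14 + 7*m + 14*N (Z(N, m) = 7*((N + m) + (N + 2)) = 7*((N + m) + (2 + N)) = 7*(2 + m + 2*N) = 14 + 7*m + 14*N)
31*(-12 + Z(-2, F(1))) = 31*(-12 + (14 + 7*1 + 14*(-2))) = 31*(-12 + (14 + 7 - 28)) = 31*(-12 - 7) = 31*(-19) = -589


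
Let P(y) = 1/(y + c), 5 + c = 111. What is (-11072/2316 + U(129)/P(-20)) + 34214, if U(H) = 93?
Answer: 24437980/579 ≈ 42207.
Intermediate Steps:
c = 106 (c = -5 + 111 = 106)
P(y) = 1/(106 + y) (P(y) = 1/(y + 106) = 1/(106 + y))
(-11072/2316 + U(129)/P(-20)) + 34214 = (-11072/2316 + 93/(1/(106 - 20))) + 34214 = (-11072*1/2316 + 93/(1/86)) + 34214 = (-2768/579 + 93/(1/86)) + 34214 = (-2768/579 + 93*86) + 34214 = (-2768/579 + 7998) + 34214 = 4628074/579 + 34214 = 24437980/579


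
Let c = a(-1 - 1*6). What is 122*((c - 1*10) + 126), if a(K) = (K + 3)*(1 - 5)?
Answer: 16104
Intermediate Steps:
a(K) = -12 - 4*K (a(K) = (3 + K)*(-4) = -12 - 4*K)
c = 16 (c = -12 - 4*(-1 - 1*6) = -12 - 4*(-1 - 6) = -12 - 4*(-7) = -12 + 28 = 16)
122*((c - 1*10) + 126) = 122*((16 - 1*10) + 126) = 122*((16 - 10) + 126) = 122*(6 + 126) = 122*132 = 16104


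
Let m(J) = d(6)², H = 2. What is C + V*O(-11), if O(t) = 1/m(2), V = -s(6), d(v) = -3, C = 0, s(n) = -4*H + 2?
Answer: ⅔ ≈ 0.66667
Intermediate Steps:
s(n) = -6 (s(n) = -4*2 + 2 = -8 + 2 = -6)
m(J) = 9 (m(J) = (-3)² = 9)
V = 6 (V = -1*(-6) = 6)
O(t) = ⅑ (O(t) = 1/9 = ⅑)
C + V*O(-11) = 0 + 6*(⅑) = 0 + ⅔ = ⅔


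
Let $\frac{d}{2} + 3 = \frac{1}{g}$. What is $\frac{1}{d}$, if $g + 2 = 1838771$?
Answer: $- \frac{1838769}{11032612} \approx -0.16667$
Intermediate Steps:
$g = 1838769$ ($g = -2 + 1838771 = 1838769$)
$d = - \frac{11032612}{1838769}$ ($d = -6 + \frac{2}{1838769} = - \frac{11032612}{1838769} \approx -6.0$)
$\frac{1}{d} = \frac{1}{- \frac{11032612}{1838769}} = - \frac{1838769}{11032612}$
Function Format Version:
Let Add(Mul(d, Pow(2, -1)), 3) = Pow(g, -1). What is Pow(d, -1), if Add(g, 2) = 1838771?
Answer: Rational(-1838769, 11032612) ≈ -0.16667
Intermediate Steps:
g = 1838769 (g = Add(-2, 1838771) = 1838769)
d = Rational(-11032612, 1838769) (d = Add(-6, Mul(2, Pow(1838769, -1))) = Add(-6, Mul(2, Rational(1, 1838769))) = Add(-6, Rational(2, 1838769)) = Rational(-11032612, 1838769) ≈ -6.0000)
Pow(d, -1) = Pow(Rational(-11032612, 1838769), -1) = Rational(-1838769, 11032612)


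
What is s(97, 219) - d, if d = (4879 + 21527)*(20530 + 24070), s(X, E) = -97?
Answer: -1177707697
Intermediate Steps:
d = 1177707600 (d = 26406*44600 = 1177707600)
s(97, 219) - d = -97 - 1*1177707600 = -97 - 1177707600 = -1177707697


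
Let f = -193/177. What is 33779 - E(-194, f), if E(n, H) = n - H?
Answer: 6013028/177 ≈ 33972.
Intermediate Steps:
f = -193/177 (f = -193*1/177 = -193/177 ≈ -1.0904)
33779 - E(-194, f) = 33779 - (-194 - 1*(-193/177)) = 33779 - (-194 + 193/177) = 33779 - 1*(-34145/177) = 33779 + 34145/177 = 6013028/177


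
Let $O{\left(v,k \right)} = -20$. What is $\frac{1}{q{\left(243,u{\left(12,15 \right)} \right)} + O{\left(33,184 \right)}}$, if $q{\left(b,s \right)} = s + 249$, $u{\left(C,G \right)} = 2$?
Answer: $\frac{1}{231} \approx 0.004329$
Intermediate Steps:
$q{\left(b,s \right)} = 249 + s$
$\frac{1}{q{\left(243,u{\left(12,15 \right)} \right)} + O{\left(33,184 \right)}} = \frac{1}{\left(249 + 2\right) - 20} = \frac{1}{251 - 20} = \frac{1}{231}$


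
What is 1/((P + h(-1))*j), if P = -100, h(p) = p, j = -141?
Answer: 1/14241 ≈ 7.0220e-5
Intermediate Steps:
1/((P + h(-1))*j) = 1/((-100 - 1)*(-141)) = 1/(-101*(-141)) = 1/14241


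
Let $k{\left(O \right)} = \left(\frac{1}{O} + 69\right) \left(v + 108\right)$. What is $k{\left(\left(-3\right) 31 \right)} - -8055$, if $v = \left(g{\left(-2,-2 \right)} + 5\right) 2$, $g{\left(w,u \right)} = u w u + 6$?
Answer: $\frac{493513}{31} \approx 15920.0$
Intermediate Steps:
$g{\left(w,u \right)} = 6 + w u^{2}$ ($g{\left(w,u \right)} = w u^{2} + 6 = 6 + w u^{2}$)
$v = 6$ ($v = \left(\left(6 - 2 \left(-2\right)^{2}\right) + 5\right) 2 = \left(\left(6 - 8\right) + 5\right) 2 = \left(-2 + 5\right) 2 = 3 \cdot 2 = 6$)
$k{\left(O \right)} = 7866 + \frac{114}{O}$ ($k{\left(O \right)} = \left(\frac{1}{O} + 69\right) \left(6 + 108\right) = \left(69 + \frac{1}{O}\right) 114 = 7866 + \frac{114}{O}$)
$k{\left(\left(-3\right) 31 \right)} - -8055 = \left(7866 + \frac{114}{\left(-3\right) 31}\right) - -8055 = \left(7866 + \frac{114}{-93}\right) + 8055 = \left(7866 + 114 \left(- \frac{1}{93}\right)\right) + 8055 = \left(7866 - \frac{38}{31}\right) + 8055 = \frac{243808}{31} + 8055 = \frac{493513}{31}$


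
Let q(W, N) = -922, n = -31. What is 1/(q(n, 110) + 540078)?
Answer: 1/539156 ≈ 1.8548e-6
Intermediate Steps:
1/(q(n, 110) + 540078) = 1/(-922 + 540078) = 1/539156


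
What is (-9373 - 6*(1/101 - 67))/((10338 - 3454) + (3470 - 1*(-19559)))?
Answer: -906077/3021213 ≈ -0.29990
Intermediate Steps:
(-9373 - 6*(1/101 - 67))/((10338 - 3454) + (3470 - 1*(-19559))) = (-9373 - 6*(1/101 - 67))/(6884 + (3470 + 19559)) = (-9373 - 6*(-6766/101))/(6884 + 23029) = (-9373 + 40596/101)/29913 = -906077/101*1/29913 = -906077/3021213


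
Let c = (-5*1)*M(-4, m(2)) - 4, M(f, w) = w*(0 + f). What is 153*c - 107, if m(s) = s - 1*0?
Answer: 5401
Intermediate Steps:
m(s) = s (m(s) = s + 0 = s)
M(f, w) = f*w (M(f, w) = w*f = f*w)
c = 36 (c = (-5*1)*(-4*2) - 4 = -5*(-8) - 4 = 40 - 4 = 36)
153*c - 107 = 153*36 - 107 = 5508 - 107 = 5401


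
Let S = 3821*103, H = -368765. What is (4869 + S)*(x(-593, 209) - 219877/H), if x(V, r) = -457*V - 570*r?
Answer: 22314155947826944/368765 ≈ 6.0511e+10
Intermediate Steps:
S = 393563
x(V, r) = -570*r - 457*V
(4869 + S)*(x(-593, 209) - 219877/H) = (4869 + 393563)*((-570*209 - 457*(-593)) - 219877/(-368765)) = 398432*((-119130 + 271001) - 219877*(-1/368765)) = 398432*(151871 + 219877/368765) = 398432*(56004929192/368765) = 22314155947826944/368765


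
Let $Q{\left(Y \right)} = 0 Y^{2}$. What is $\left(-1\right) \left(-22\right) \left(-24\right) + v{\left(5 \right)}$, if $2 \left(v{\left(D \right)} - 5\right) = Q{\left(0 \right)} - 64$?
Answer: $-555$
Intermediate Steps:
$Q{\left(Y \right)} = 0$
$v{\left(D \right)} = -27$ ($v{\left(D \right)} = 5 + \frac{0 - 64}{2} = 5 + \frac{1}{2} \left(-64\right) = 5 - 32 = -27$)
$\left(-1\right) \left(-22\right) \left(-24\right) + v{\left(5 \right)} = \left(-1\right) \left(-22\right) \left(-24\right) - 27 = 22 \left(-24\right) - 27 = -528 - 27 = -555$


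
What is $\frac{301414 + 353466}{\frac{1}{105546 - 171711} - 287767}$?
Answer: $- \frac{10832533800}{4760025889} \approx -2.2757$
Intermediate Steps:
$\frac{301414 + 353466}{\frac{1}{105546 - 171711} - 287767} = \frac{654880}{\frac{1}{-66165} - 287767} = \frac{654880}{- \frac{1}{66165} - 287767} = \frac{654880}{- \frac{19040103556}{66165}} = 654880 \left(- \frac{66165}{19040103556}\right) = - \frac{10832533800}{4760025889}$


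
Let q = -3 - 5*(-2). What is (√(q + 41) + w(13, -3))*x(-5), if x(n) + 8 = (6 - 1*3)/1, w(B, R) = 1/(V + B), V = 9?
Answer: -5/22 - 20*√3 ≈ -34.868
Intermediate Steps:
q = 7 (q = -3 + 10 = 7)
w(B, R) = 1/(9 + B)
x(n) = -5 (x(n) = -8 + (6 - 1*3)/1 = -8 + (6 - 3)*1 = -8 + 3*1 = -8 + 3 = -5)
(√(q + 41) + w(13, -3))*x(-5) = (√(7 + 41) + 1/(9 + 13))*(-5) = (√48 + 1/22)*(-5) = (4*√3 + 1/22)*(-5) = (1/22 + 4*√3)*(-5) = -5/22 - 20*√3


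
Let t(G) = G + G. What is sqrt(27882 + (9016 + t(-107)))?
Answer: 6*sqrt(1019) ≈ 191.53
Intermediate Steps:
t(G) = 2*G
sqrt(27882 + (9016 + t(-107))) = sqrt(27882 + (9016 + 2*(-107))) = sqrt(27882 + (9016 - 214)) = sqrt(27882 + 8802) = sqrt(36684) = 6*sqrt(1019)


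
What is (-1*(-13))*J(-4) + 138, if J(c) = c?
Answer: 86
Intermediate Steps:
(-1*(-13))*J(-4) + 138 = -1*(-13)*(-4) + 138 = 13*(-4) + 138 = -52 + 138 = 86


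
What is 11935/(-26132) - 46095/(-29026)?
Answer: 429064615/379253716 ≈ 1.1313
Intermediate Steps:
11935/(-26132) - 46095/(-29026) = 11935*(-1/26132) - 46095*(-1/29026) = -11935/26132 + 46095/29026 = 429064615/379253716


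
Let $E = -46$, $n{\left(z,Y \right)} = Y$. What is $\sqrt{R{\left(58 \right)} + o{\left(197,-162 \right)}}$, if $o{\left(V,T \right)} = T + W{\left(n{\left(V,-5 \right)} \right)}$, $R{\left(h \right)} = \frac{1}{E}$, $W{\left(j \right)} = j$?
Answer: $\frac{i \sqrt{353418}}{46} \approx 12.924 i$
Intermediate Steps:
$R{\left(h \right)} = - \frac{1}{46}$ ($R{\left(h \right)} = \frac{1}{-46} = - \frac{1}{46}$)
$o{\left(V,T \right)} = -5 + T$ ($o{\left(V,T \right)} = T - 5 = -5 + T$)
$\sqrt{R{\left(58 \right)} + o{\left(197,-162 \right)}} = \sqrt{- \frac{1}{46} - 167} = \sqrt{- \frac{7683}{46}} = \frac{i \sqrt{353418}}{46}$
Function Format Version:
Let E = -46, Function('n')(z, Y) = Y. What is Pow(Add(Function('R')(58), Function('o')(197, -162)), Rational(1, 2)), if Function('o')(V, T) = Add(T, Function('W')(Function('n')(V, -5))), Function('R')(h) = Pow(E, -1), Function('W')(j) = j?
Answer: Mul(Rational(1, 46), I, Pow(353418, Rational(1, 2))) ≈ Mul(12.924, I)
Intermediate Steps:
Function('R')(h) = Rational(-1, 46) (Function('R')(h) = Pow(-46, -1) = Rational(-1, 46))
Function('o')(V, T) = Add(-5, T) (Function('o')(V, T) = Add(T, -5) = Add(-5, T))
Pow(Add(Function('R')(58), Function('o')(197, -162)), Rational(1, 2)) = Pow(Add(Rational(-1, 46), Add(-5, -162)), Rational(1, 2)) = Pow(Add(Rational(-1, 46), -167), Rational(1, 2)) = Pow(Rational(-7683, 46), Rational(1, 2)) = Mul(Rational(1, 46), I, Pow(353418, Rational(1, 2)))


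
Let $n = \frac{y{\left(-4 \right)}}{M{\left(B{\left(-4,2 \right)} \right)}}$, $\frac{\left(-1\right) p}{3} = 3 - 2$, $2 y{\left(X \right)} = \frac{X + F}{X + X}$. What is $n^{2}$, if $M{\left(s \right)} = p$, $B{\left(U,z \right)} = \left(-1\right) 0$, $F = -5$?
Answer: $\frac{9}{256} \approx 0.035156$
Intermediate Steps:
$B{\left(U,z \right)} = 0$
$y{\left(X \right)} = \frac{-5 + X}{4 X}$ ($y{\left(X \right)} = \frac{\left(X - 5\right) \frac{1}{X + X}}{2} = \frac{\left(-5 + X\right) \frac{1}{2 X}}{2} = \frac{\frac{1}{2} \frac{1}{X} \left(-5 + X\right)}{2} = \frac{-5 + X}{4 X}$)
$p = -3$ ($p = - 3 \left(3 - 2\right) = \left(-3\right) 1 = -3$)
$M{\left(s \right)} = -3$
$n = - \frac{3}{16}$ ($n = \frac{\frac{1}{4} \frac{1}{-4} \left(-5 - 4\right)}{-3} = \frac{1}{4} \left(- \frac{1}{4}\right) \left(-9\right) \left(- \frac{1}{3}\right) = \frac{9}{16} \left(- \frac{1}{3}\right) = - \frac{3}{16} \approx -0.1875$)
$n^{2} = \left(- \frac{3}{16}\right)^{2} = \frac{9}{256}$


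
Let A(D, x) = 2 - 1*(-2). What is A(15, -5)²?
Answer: 16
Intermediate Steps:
A(D, x) = 4 (A(D, x) = 2 + 2 = 4)
A(15, -5)² = 4² = 16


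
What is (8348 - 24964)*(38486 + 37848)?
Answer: -1268365744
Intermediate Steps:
(8348 - 24964)*(38486 + 37848) = -16616*76334 = -1268365744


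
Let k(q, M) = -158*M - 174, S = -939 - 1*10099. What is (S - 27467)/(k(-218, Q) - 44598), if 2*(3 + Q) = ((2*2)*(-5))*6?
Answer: 12835/11606 ≈ 1.1059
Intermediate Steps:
S = -11038 (S = -939 - 10099 = -11038)
Q = -63 (Q = -3 + (((2*2)*(-5))*6)/2 = -3 + ((4*(-5))*6)/2 = -3 + (-20*6)/2 = -3 + (½)*(-120) = -3 - 60 = -63)
k(q, M) = -174 - 158*M
(S - 27467)/(k(-218, Q) - 44598) = (-11038 - 27467)/((-174 - 158*(-63)) - 44598) = -38505/((-174 + 9954) - 44598) = -38505/(9780 - 44598) = -38505/(-34818) = -38505*(-1/34818) = 12835/11606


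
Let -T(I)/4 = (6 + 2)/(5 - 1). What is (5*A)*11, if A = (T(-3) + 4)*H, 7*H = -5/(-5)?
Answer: -220/7 ≈ -31.429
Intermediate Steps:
T(I) = -8 (T(I) = -4*(6 + 2)/(5 - 1) = -32/4 = -4*2 = -8)
H = ⅐ (H = (-5/(-5))/7 = (-5*(-⅕))/7 = (⅐)*1 = ⅐ ≈ 0.14286)
A = -4/7 (A = (-8 + 4)*(⅐) = -4*⅐ = -4/7 ≈ -0.57143)
(5*A)*11 = (5*(-4/7))*11 = -20/7*11 = -220/7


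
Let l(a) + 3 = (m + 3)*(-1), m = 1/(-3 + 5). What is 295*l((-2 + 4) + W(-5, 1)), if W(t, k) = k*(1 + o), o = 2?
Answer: -3835/2 ≈ -1917.5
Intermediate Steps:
m = 1/2 ≈ 0.50000
W(t, k) = 3*k (W(t, k) = k*(1 + 2) = k*3 = 3*k)
l(a) = -13/2 (l(a) = -3 + (1/2 + 3)*(-1) = -3 + (7/2)*(-1) = -3 - 7/2 = -13/2)
295*l((-2 + 4) + W(-5, 1)) = 295*(-13/2) = -3835/2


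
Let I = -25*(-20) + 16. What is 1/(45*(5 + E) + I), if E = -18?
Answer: -1/69 ≈ -0.014493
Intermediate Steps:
I = 516 (I = 500 + 16 = 516)
1/(45*(5 + E) + I) = 1/(45*(5 - 18) + 516) = 1/(45*(-13) + 516) = 1/(-585 + 516) = 1/(-69) = -1/69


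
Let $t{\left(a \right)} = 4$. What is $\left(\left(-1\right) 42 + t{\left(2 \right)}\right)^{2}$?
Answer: $1444$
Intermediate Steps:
$\left(\left(-1\right) 42 + t{\left(2 \right)}\right)^{2} = \left(\left(-1\right) 42 + 4\right)^{2} = \left(-42 + 4\right)^{2} = \left(-38\right)^{2} = 1444$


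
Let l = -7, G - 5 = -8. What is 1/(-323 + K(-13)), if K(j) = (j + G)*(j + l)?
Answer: -⅓ ≈ -0.33333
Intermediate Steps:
G = -3 (G = 5 - 8 = -3)
K(j) = (-7 + j)*(-3 + j) (K(j) = (j - 3)*(j - 7) = (-3 + j)*(-7 + j) = (-7 + j)*(-3 + j))
1/(-323 + K(-13)) = 1/(-323 + (21 + (-13)² - 10*(-13))) = 1/(-323 + (21 + 169 + 130)) = 1/(-323 + 320) = 1/(-3) = -⅓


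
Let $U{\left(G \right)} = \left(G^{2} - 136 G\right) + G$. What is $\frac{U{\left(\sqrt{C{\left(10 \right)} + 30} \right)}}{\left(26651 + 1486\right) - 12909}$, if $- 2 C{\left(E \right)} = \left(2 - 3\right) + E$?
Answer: $\frac{17}{10152} - \frac{5 \sqrt{102}}{1128} \approx -0.043093$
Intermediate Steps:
$C{\left(E \right)} = \frac{1}{2} - \frac{E}{2}$ ($C{\left(E \right)} = - \frac{\left(2 - 3\right) + E}{2} = - \frac{-1 + E}{2} = \frac{1}{2} - \frac{E}{2}$)
$U{\left(G \right)} = G^{2} - 135 G$
$\frac{U{\left(\sqrt{C{\left(10 \right)} + 30} \right)}}{\left(26651 + 1486\right) - 12909} = \frac{\sqrt{\left(\frac{1}{2} - 5\right) + 30} \left(-135 + \sqrt{\left(\frac{1}{2} - 5\right) + 30}\right)}{\left(26651 + 1486\right) - 12909} = \frac{\sqrt{\left(\frac{1}{2} - 5\right) + 30} \left(-135 + \sqrt{\left(\frac{1}{2} - 5\right) + 30}\right)}{28137 - 12909} = \frac{\sqrt{- \frac{9}{2} + 30} \left(-135 + \sqrt{- \frac{9}{2} + 30}\right)}{15228} = \sqrt{\frac{51}{2}} \left(-135 + \sqrt{\frac{51}{2}}\right) \frac{1}{15228} = \frac{\sqrt{102}}{2} \left(-135 + \frac{\sqrt{102}}{2}\right) \frac{1}{15228} = \frac{\sqrt{102} \left(-135 + \frac{\sqrt{102}}{2}\right)}{2} \cdot \frac{1}{15228} = \frac{\sqrt{102} \left(-135 + \frac{\sqrt{102}}{2}\right)}{30456}$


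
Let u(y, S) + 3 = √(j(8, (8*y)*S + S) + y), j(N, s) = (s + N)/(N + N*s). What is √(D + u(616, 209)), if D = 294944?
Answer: √(6387782496958196 + 73583*√53375725943345)/147166 ≈ 543.11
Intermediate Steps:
j(N, s) = (N + s)/(N + N*s)
u(y, S) = -3 + √(y + (8 + S + 8*S*y)/(8*(1 + S + 8*S*y))) (u(y, S) = -3 + √((8 + ((8*y)*S + S))/(8*(1 + ((8*y)*S + S))) + y) = -3 + √((8 + (8*S*y + S))/(8*(1 + (8*S*y + S))) + y) = -3 + √((8 + (S + 8*S*y))/(8*(1 + (S + 8*S*y))) + y) = -3 + √((8 + S + 8*S*y)/(8*(1 + S + 8*S*y)) + y) = -3 + √(y + (8 + S + 8*S*y)/(8*(1 + S + 8*S*y))))
√(D + u(616, 209)) = √(294944 + (-3 + √2*√((8 + 209 + 8*616 + 16*209*616 + 64*209*616²)/(1 + 209 + 8*209*616))/4)) = √(294944 + (-3 + √2*√((8 + 209 + 4928 + 2059904 + 64*209*379456)/(1 + 209 + 1029952))/4)) = √(294944 + (-3 + √2*√((8 + 209 + 4928 + 2059904 + 5075603456)/1030162)/4)) = √(294944 + (-3 + √2*√((1/1030162)*5077668505)/4)) = √(294944 + (-3 + √2*√(725381215/147166)/4)) = √(294944 + (-3 + √2*(√106751451886690/147166)/4)) = √(294944 + (-3 + √53375725943345/294332)) = √(294941 + √53375725943345/294332)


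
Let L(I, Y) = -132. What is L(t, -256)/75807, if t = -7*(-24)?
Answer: -44/25269 ≈ -0.0017413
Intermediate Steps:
t = 168
L(t, -256)/75807 = -132/75807 = -132*1/75807 = -44/25269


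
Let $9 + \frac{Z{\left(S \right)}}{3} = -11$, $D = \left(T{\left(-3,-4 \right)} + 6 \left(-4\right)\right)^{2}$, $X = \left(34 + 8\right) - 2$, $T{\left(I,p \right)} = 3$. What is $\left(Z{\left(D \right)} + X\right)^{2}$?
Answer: $400$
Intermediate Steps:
$X = 40$ ($X = 42 - 2 = 40$)
$D = 441$ ($D = \left(3 + 6 \left(-4\right)\right)^{2} = \left(3 - 24\right)^{2} = \left(-21\right)^{2} = 441$)
$Z{\left(S \right)} = -60$ ($Z{\left(S \right)} = -27 + 3 \left(-11\right) = -27 - 33 = -60$)
$\left(Z{\left(D \right)} + X\right)^{2} = \left(-60 + 40\right)^{2} = \left(-20\right)^{2} = 400$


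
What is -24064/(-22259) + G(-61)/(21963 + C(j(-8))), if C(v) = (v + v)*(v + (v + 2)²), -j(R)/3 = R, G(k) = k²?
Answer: 1419893771/1236776817 ≈ 1.1481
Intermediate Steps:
j(R) = -3*R
C(v) = 2*v*(v + (2 + v)²) (C(v) = (2*v)*(v + (2 + v)²) = 2*v*(v + (2 + v)²))
-24064/(-22259) + G(-61)/(21963 + C(j(-8))) = -24064/(-22259) + (-61)²/(21963 + 2*(-3*(-8))*(-3*(-8) + (2 - 3*(-8))²)) = -24064*(-1/22259) + 3721/(21963 + 2*24*(24 + (2 + 24)²)) = 24064/22259 + 3721/(21963 + 2*24*(24 + 26²)) = 24064/22259 + 3721/(21963 + 2*24*(24 + 676)) = 24064/22259 + 3721/(21963 + 2*24*700) = 24064/22259 + 3721/(21963 + 33600) = 24064/22259 + 3721/55563 = 1419893771/1236776817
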